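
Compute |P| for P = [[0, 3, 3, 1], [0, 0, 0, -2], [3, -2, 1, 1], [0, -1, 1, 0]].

36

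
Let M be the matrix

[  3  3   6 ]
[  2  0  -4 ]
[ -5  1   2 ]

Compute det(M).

72

Expand along column 2:
  − 3 · |2 -4; -5 2| = −3·(4 − 20) = 48
  − 1 · |3 6; 2 -4| = −1·(-12 − 12) = 24
Sum: (48) + (24) = 72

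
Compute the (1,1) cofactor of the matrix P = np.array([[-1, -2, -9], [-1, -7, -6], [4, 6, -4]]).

The cofactor is 64.

Delete row 1 and column 1; the remaining 2×2 submatrix is [-7 -6; 6 -4].
Its determinant is (-7)·(-4) − (-6)·6 = 64.
The cofactor carries sign (−1)^(1+1) = +1, so C_{1,1} = +(64) = 64.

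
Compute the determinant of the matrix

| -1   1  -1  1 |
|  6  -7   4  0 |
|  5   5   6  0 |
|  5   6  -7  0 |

861

Expand along column 4 (it has 3 zeros):
  − (1) · M_14   where M_14 = det([6 -7 4; 5 5 6; 5 6 -7]) = -861
det = (-1)·(1)·(-861) = 861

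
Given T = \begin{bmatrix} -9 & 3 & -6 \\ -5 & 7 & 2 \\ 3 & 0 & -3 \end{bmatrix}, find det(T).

288

Expand along row 3:
  + 3 · |3 -6; 7 2| = 3·(6 − (-42)) = 144
  + (-3) · |-9 3; -5 7| = (-3)·(-63 − (-15)) = 144
Sum: (144) + (144) = 288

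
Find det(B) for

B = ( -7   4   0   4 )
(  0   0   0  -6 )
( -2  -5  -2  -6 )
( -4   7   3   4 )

-378

Expand along row 2 (it has 3 zeros):
  + (-6) · M_24   where M_24 = det([-7 4 0; -2 -5 -2; -4 7 3]) = 63
det = (+1)·(-6)·(63) = -378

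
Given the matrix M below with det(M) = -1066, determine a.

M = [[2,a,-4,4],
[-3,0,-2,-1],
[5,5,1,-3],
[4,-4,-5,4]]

a = 4

Expanding along the column containing a, det(M) is linear in a: det(M) = (-126)·a + (-562).
Set (-126)·a + (-562) = -1066  ⇒  (-126)·a = -504  ⇒  a = 4.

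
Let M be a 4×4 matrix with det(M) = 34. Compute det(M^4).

det(M^4) = (det M)^4 = (34)^4 = 1336336

1336336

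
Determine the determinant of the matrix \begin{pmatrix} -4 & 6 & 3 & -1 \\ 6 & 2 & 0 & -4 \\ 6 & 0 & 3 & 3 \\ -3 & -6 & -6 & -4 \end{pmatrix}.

384

Expand along row 2 (it has 1 zero):
  − (6) · M_21   where M_21 = det([6 3 -1; 0 3 3; -6 -6 -4]) = -36
  + (2) · M_22   where M_22 = det([-4 3 -1; 6 3 3; -3 -6 -4]) = 48
  + (-4) · M_24   where M_24 = det([-4 6 3; 6 0 3; -3 -6 -6]) = -18
det = (-1)·(6)·(-36) + (+1)·(2)·(48) + (+1)·(-4)·(-18) = 384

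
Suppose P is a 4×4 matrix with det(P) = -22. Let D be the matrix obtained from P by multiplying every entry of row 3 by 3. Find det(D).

-66

Scaling one row by 3 multiplies the determinant by 3.
det(D) = (3)·(-22) = -66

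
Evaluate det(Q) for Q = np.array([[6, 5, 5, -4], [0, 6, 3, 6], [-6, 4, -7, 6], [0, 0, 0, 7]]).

Expand along row 4 (it has 3 zeros):
  + (7) · M_44   where M_44 = det([6 5 5; 0 6 3; -6 4 -7]) = -234
det = (+1)·(7)·(-234) = -1638

-1638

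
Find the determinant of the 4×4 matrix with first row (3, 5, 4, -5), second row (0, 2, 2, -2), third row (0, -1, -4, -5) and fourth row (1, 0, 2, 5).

-6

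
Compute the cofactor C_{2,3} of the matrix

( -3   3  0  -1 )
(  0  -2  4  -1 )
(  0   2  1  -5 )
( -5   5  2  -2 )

-2

Delete row 2 and column 3; the remaining 3×3 submatrix is [-3 3 -1; 0 2 -5; -5 5 -2].
Its determinant is 2.
The cofactor carries sign (−1)^(2+3) = −1, so C_{2,3} = −(2) = -2.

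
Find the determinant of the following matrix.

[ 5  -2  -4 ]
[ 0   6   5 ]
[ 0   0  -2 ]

The determinant is -60.

The matrix is upper triangular, so the determinant is the product of the diagonal entries:
det = (5) · (6) · (-2) = -60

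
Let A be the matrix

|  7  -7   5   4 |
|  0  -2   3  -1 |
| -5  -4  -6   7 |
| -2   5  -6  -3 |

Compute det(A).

Expand along row 2 (it has 1 zero):
  + (-2) · M_22   where M_22 = det([7 5 4; -5 -6 7; -2 -6 -3]) = 347
  − (3) · M_23   where M_23 = det([7 -7 4; -5 -4 7; -2 5 -3]) = -90
  + (-1) · M_24   where M_24 = det([7 -7 5; -5 -4 -6; -2 5 -6]) = 339
det = (+1)·(-2)·(347) + (-1)·(3)·(-90) + (+1)·(-1)·(339) = -763

-763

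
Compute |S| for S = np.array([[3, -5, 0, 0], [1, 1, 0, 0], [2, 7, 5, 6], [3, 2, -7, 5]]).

S is block lower-triangular with a 2×2 block and a 2×2 block on the diagonal, so its determinant equals the product of the determinants of the diagonal blocks.
det of the 2×2 block = 8
det of the 2×2 block = 67
det = (8)·(67) = 536

536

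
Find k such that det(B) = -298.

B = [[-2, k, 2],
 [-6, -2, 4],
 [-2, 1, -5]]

Expanding along the row containing k, det(B) is linear in k: det(B) = (-38)·k + (-32).
Set (-38)·k + (-32) = -298  ⇒  (-38)·k = -266  ⇒  k = 7.

k = 7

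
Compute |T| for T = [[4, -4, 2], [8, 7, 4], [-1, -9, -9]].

-510

Expand along row 1:
  + 4 · |7 4; -9 -9| = 4·(-63 − (-36)) = -108
  − (-4) · |8 4; -1 -9| = −(-4)·(-72 − (-4)) = -272
  + 2 · |8 7; -1 -9| = 2·(-72 − (-7)) = -130
Sum: (-108) + (-272) + (-130) = -510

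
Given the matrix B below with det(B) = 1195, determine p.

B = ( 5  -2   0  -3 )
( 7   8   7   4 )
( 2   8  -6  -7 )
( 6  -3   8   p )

p = 3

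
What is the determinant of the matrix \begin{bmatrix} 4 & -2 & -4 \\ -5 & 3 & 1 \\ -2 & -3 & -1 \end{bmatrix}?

-70

Expand along row 1:
  + 4 · |3 1; -3 -1| = 4·(-3 − (-3)) = 0
  − (-2) · |-5 1; -2 -1| = −(-2)·(5 − (-2)) = 14
  + (-4) · |-5 3; -2 -3| = (-4)·(15 − (-6)) = -84
Sum: (0) + (14) + (-84) = -70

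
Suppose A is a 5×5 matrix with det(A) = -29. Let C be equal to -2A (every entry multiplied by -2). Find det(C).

|C| = 928

For a 5×5 matrix, det(-2A) = (-2)^5·det(A) = -32·det(A).
det(C) = (-32)·(-29) = 928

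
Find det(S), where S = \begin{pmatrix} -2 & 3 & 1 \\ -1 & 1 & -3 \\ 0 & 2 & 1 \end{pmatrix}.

Expand along column 1:
  + (-2) · |1 -3; 2 1| = (-2)·(1 − (-6)) = -14
  − (-1) · |3 1; 2 1| = −(-1)·(3 − 2) = 1
Sum: (-14) + (1) = -13

The determinant is -13.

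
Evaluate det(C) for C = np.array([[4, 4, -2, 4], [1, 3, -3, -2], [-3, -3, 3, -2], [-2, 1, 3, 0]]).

32

Expand along row 4 (it has 1 zero):
  − (-2) · M_41   where M_41 = det([4 -2 4; 3 -3 -2; -3 3 -2]) = 24
  + (1) · M_42   where M_42 = det([4 -2 4; 1 -3 -2; -3 3 -2]) = 8
  − (3) · M_43   where M_43 = det([4 4 4; 1 3 -2; -3 -3 -2]) = 8
det = (-1)·(-2)·(24) + (+1)·(1)·(8) + (-1)·(3)·(8) = 32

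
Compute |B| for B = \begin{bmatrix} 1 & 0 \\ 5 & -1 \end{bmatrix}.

det(B) = -1

det(B) = 1·(-1) − 0·5 = -1 − 0 = -1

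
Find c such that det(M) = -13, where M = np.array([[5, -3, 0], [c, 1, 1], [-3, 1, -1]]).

c = 4

Expanding along the column containing c, det(M) is linear in c: det(M) = (-3)·c + (-1).
Set (-3)·c + (-1) = -13  ⇒  (-3)·c = -12  ⇒  c = 4.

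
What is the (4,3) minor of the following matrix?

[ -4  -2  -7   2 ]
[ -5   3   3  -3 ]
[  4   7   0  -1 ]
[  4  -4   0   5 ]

The minor is -132.

Delete row 4 and column 3; the remaining 3×3 submatrix is [-4 -2 2; -5 3 -3; 4 7 -1].
Its determinant is -132.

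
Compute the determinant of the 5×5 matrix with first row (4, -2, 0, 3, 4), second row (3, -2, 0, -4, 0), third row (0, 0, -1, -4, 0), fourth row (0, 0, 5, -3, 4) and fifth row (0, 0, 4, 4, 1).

50

The matrix is block upper-triangular with a 2×2 block and a 3×3 block on the diagonal, so its determinant equals the product of the determinants of the diagonal blocks.
det of the 2×2 block = -2
det of the 3×3 block = -25
det = (-2)·(-25) = 50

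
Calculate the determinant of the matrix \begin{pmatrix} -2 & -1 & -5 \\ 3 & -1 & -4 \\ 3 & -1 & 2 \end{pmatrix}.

30

Expand along row 1:
  + (-2) · |-1 -4; -1 2| = (-2)·(-2 − 4) = 12
  − (-1) · |3 -4; 3 2| = −(-1)·(6 − (-12)) = 18
  + (-5) · |3 -1; 3 -1| = (-5)·(-3 − (-3)) = 0
Sum: (12) + (18) + (0) = 30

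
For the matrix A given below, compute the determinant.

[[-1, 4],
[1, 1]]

|A| = -5

det(A) = (-1)·1 − 4·1 = -1 − 4 = -5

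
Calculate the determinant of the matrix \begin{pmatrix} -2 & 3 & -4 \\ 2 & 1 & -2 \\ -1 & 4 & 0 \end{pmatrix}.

Expand along column 3:
  + (-4) · |2 1; -1 4| = (-4)·(8 − (-1)) = -36
  − (-2) · |-2 3; -1 4| = −(-2)·(-8 − (-3)) = -10
Sum: (-36) + (-10) = -46

-46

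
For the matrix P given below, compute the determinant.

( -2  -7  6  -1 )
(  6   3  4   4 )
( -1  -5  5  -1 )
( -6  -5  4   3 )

The determinant is 158.

Expand along row 1:
  + (-2) · M_11   where M_11 = det([3 4 4; -5 5 -1; -5 4 3]) = 157
  − (-7) · M_12   where M_12 = det([6 4 4; -1 5 -1; -6 4 3]) = 254
  + (6) · M_13   where M_13 = det([6 3 4; -1 -5 -1; -6 -5 3]) = -193
  − (-1) · M_14   where M_14 = det([6 3 4; -1 -5 5; -6 -5 4]) = -148
det = (+1)·(-2)·(157) + (-1)·(-7)·(254) + (+1)·(6)·(-193) + (-1)·(-1)·(-148) = 158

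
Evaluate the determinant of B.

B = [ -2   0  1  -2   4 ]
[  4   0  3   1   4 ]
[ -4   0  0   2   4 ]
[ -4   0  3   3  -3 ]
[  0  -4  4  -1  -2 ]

Expand along column 2 (it has 4 zeros):
  − (-4) · M_52   where M_52 = det([-2 1 -2 4; 4 3 1 4; -4 0 2 4; -4 3 3 -3]) = 704
det = (-1)·(-4)·(704) = 2816

|B| = 2816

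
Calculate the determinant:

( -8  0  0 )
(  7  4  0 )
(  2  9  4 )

-128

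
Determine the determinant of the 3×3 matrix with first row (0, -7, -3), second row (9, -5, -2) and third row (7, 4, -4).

-367

Expand along column 1:
  − 9 · |-7 -3; 4 -4| = −9·(28 − (-12)) = -360
  + 7 · |-7 -3; -5 -2| = 7·(14 − 15) = -7
Sum: (-360) + (-7) = -367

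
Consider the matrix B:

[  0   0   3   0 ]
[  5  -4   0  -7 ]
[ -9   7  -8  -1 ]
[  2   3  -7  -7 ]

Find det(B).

|B| = 951

Expand along row 1 (it has 3 zeros):
  + (3) · M_13   where M_13 = det([5 -4 -7; -9 7 -1; 2 3 -7]) = 317
det = (+1)·(3)·(317) = 951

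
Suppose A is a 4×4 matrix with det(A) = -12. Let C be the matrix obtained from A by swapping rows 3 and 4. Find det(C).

Swapping two rows multiplies the determinant by −1.
det(C) = (-1)·(-12) = 12

det(C) = 12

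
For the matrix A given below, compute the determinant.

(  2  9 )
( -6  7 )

The determinant is 68.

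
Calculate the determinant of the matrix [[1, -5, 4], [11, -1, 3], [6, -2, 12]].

Expand along row 1:
  + 1 · |-1 3; -2 12| = 1·(-12 − (-6)) = -6
  − (-5) · |11 3; 6 12| = −(-5)·(132 − 18) = 570
  + 4 · |11 -1; 6 -2| = 4·(-22 − (-6)) = -64
Sum: (-6) + (570) + (-64) = 500

The determinant is 500.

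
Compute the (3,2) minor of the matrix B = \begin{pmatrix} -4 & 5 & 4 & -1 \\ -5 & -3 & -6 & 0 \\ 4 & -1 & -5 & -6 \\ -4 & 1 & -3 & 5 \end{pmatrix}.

229

Delete row 3 and column 2; the remaining 3×3 submatrix is [-4 4 -1; -5 -6 0; -4 -3 5].
Its determinant is 229.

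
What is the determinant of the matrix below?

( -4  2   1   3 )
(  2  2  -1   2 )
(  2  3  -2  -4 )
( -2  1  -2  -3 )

170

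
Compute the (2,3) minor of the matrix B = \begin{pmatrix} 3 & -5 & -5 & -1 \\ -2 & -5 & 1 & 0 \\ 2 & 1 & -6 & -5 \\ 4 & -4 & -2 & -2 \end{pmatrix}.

26

Delete row 2 and column 3; the remaining 3×3 submatrix is [3 -5 -1; 2 1 -5; 4 -4 -2].
Its determinant is 26.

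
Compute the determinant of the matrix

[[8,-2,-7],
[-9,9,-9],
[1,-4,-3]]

Expand along row 1:
  + 8 · |9 -9; -4 -3| = 8·(-27 − 36) = -504
  − (-2) · |-9 -9; 1 -3| = −(-2)·(27 − (-9)) = 72
  + (-7) · |-9 9; 1 -4| = (-7)·(36 − 9) = -189
Sum: (-504) + (72) + (-189) = -621

The determinant is -621.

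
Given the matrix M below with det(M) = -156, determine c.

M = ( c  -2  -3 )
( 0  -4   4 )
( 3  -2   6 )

Expanding along the column containing c, det(M) is linear in c: det(M) = (-16)·c + (-60).
Set (-16)·c + (-60) = -156  ⇒  (-16)·c = -96  ⇒  c = 6.

6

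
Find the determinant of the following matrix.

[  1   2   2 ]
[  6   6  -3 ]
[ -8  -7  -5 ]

Expand along row 1:
  + 1 · |6 -3; -7 -5| = 1·(-30 − 21) = -51
  − 2 · |6 -3; -8 -5| = −2·(-30 − 24) = 108
  + 2 · |6 6; -8 -7| = 2·(-42 − (-48)) = 12
Sum: (-51) + (108) + (12) = 69

The determinant is 69.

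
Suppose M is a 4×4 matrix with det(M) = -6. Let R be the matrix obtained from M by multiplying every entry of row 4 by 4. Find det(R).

-24

Scaling one row by 4 multiplies the determinant by 4.
det(R) = (4)·(-6) = -24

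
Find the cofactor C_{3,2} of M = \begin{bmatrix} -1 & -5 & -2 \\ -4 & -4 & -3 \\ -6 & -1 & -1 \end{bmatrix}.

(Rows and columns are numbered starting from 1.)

Delete row 3 and column 2; the remaining 2×2 submatrix is [-1 -2; -4 -3].
Its determinant is (-1)·(-3) − (-2)·(-4) = -5.
The cofactor carries sign (−1)^(3+2) = −1, so C_{3,2} = −(-5) = 5.

5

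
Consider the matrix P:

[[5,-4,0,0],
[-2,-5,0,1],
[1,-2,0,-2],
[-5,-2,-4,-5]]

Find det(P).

The determinant is 288.

Expand along column 3 (it has 3 zeros):
  − (-4) · M_43   where M_43 = det([5 -4 0; -2 -5 1; 1 -2 -2]) = 72
det = (-1)·(-4)·(72) = 288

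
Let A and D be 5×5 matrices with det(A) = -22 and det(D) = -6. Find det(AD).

132

det(AD) = det(A)·det(D) = (-22)·(-6) = 132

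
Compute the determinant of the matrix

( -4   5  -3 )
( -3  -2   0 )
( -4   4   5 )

Expand along row 2:
  − (-3) · |5 -3; 4 5| = −(-3)·(25 − (-12)) = 111
  + (-2) · |-4 -3; -4 5| = (-2)·(-20 − 12) = 64
Sum: (111) + (64) = 175

175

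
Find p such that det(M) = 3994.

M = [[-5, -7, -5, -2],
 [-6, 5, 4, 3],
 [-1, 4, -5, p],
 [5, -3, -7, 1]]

-6

Expanding along the row containing p, det(M) is linear in p: det(M) = (-304)·p + (2170).
Set (-304)·p + (2170) = 3994  ⇒  (-304)·p = 1824  ⇒  p = -6.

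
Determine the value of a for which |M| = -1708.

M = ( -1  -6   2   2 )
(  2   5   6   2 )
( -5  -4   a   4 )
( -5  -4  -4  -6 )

Expanding along the row containing a, det(M) is linear in a: det(M) = (44)·a + (-1444).
Set (44)·a + (-1444) = -1708  ⇒  (44)·a = -264  ⇒  a = -6.

-6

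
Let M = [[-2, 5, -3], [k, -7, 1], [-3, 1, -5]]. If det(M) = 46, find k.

k = 3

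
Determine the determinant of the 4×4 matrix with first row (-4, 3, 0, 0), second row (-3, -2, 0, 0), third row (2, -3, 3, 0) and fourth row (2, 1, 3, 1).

The matrix is block lower-triangular with a 2×2 block and a 2×2 block on the diagonal, so its determinant equals the product of the determinants of the diagonal blocks.
det of the 2×2 block = 17
det of the 2×2 block = 3
det = (17)·(3) = 51

The determinant is 51.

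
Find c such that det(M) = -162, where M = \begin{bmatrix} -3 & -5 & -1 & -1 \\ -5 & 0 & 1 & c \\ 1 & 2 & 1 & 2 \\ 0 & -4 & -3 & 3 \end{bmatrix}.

Expanding along the row containing c, det(M) is linear in c: det(M) = (-5)·c + (-122).
Set (-5)·c + (-122) = -162  ⇒  (-5)·c = -40  ⇒  c = 8.

c = 8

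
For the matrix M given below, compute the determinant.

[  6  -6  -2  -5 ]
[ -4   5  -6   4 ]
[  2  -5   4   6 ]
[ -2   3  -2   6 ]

-652

Expand along row 1:
  + (6) · M_11   where M_11 = det([5 -6 4; -5 4 6; 3 -2 6]) = -116
  − (-6) · M_12   where M_12 = det([-4 -6 4; 2 4 6; -2 -2 6]) = 16
  + (-2) · M_13   where M_13 = det([-4 5 4; 2 -5 6; -2 3 6]) = 56
  − (-5) · M_14   where M_14 = det([-4 5 -6; 2 -5 4; -2 3 -2]) = 12
det = (+1)·(6)·(-116) + (-1)·(-6)·(16) + (+1)·(-2)·(56) + (-1)·(-5)·(12) = -652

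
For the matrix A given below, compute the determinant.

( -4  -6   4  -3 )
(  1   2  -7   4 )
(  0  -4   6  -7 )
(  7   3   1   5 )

The determinant is 958.

Expand along row 3 (it has 1 zero):
  − (-4) · M_32   where M_32 = det([-4 4 -3; 1 -7 4; 7 1 5]) = 98
  + (6) · M_33   where M_33 = det([-4 -6 -3; 1 2 4; 7 3 5]) = -97
  − (-7) · M_34   where M_34 = det([-4 -6 4; 1 2 -7; 7 3 1]) = 164
det = (-1)·(-4)·(98) + (+1)·(6)·(-97) + (-1)·(-7)·(164) = 958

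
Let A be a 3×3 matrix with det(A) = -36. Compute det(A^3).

det(A^3) = (det A)^3 = (-36)^3 = -46656

-46656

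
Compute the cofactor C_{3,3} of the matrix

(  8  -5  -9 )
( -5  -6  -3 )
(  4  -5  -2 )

Delete row 3 and column 3; the remaining 2×2 submatrix is [8 -5; -5 -6].
Its determinant is 8·(-6) − (-5)·(-5) = -73.
The cofactor carries sign (−1)^(3+3) = +1, so C_{3,3} = +(-73) = -73.

-73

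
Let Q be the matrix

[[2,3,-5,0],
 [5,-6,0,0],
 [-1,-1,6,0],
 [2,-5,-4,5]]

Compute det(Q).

Expand along column 4 (it has 3 zeros):
  + (5) · M_44   where M_44 = det([2 3 -5; 5 -6 0; -1 -1 6]) = -107
det = (+1)·(5)·(-107) = -535

det(Q) = -535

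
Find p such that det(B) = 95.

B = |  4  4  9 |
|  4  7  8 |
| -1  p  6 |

-2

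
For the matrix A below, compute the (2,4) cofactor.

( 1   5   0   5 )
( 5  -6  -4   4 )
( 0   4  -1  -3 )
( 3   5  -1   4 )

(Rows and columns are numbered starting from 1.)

Delete row 2 and column 4; the remaining 3×3 submatrix is [1 5 0; 0 4 -1; 3 5 -1].
Its determinant is -14.
The cofactor carries sign (−1)^(2+4) = +1, so C_{2,4} = +(-14) = -14.

-14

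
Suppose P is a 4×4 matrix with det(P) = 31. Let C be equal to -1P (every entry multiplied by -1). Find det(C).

31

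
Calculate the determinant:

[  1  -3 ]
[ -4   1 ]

-11

det = 1·1 − (-3)·(-4) = 1 − 12 = -11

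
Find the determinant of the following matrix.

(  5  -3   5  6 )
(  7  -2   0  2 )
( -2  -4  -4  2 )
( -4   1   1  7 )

Expand along row 2 (it has 1 zero):
  − (7) · M_21   where M_21 = det([-3 5 6; -4 -4 2; 1 1 7]) = 240
  + (-2) · M_22   where M_22 = det([5 5 6; -2 -4 2; -4 1 7]) = -228
  + (2) · M_24   where M_24 = det([5 -3 5; -2 -4 -4; -4 1 1]) = -144
det = (-1)·(7)·(240) + (+1)·(-2)·(-228) + (+1)·(2)·(-144) = -1512

-1512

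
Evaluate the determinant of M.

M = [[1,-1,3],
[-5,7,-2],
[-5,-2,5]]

Expand along column 1:
  + 1 · |7 -2; -2 5| = 1·(35 − 4) = 31
  − (-5) · |-1 3; -2 5| = −(-5)·(-5 − (-6)) = 5
  + (-5) · |-1 3; 7 -2| = (-5)·(2 − 21) = 95
Sum: (31) + (5) + (95) = 131

det(M) = 131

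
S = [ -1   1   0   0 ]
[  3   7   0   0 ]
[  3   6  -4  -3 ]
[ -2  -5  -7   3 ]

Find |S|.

S is block lower-triangular with a 2×2 block and a 2×2 block on the diagonal, so its determinant equals the product of the determinants of the diagonal blocks.
det of the 2×2 block = -10
det of the 2×2 block = -33
det = (-10)·(-33) = 330

330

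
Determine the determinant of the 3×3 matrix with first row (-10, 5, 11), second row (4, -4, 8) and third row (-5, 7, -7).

308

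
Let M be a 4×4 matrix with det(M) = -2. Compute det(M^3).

-8

det(M^3) = (det M)^3 = (-2)^3 = -8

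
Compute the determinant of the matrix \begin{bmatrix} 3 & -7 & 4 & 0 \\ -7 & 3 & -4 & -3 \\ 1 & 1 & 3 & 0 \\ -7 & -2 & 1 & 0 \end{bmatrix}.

Expand along column 4 (it has 3 zeros):
  + (-3) · M_24   where M_24 = det([3 -7 4; 1 1 3; -7 -2 1]) = 195
det = (+1)·(-3)·(195) = -585

-585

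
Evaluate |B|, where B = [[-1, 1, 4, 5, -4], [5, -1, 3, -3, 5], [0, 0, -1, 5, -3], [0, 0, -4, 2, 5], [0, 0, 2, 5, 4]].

B is block upper-triangular with a 2×2 block and a 3×3 block on the diagonal, so its determinant equals the product of the determinants of the diagonal blocks.
det of the 2×2 block = -4
det of the 3×3 block = 219
det = (-4)·(219) = -876

-876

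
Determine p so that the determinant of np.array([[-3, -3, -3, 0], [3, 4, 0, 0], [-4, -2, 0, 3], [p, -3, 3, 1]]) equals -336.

Expanding along the column containing p, det(B) is linear in p: det(B) = (-36)·p + (-84).
Set (-36)·p + (-84) = -336  ⇒  (-36)·p = -252  ⇒  p = 7.

p = 7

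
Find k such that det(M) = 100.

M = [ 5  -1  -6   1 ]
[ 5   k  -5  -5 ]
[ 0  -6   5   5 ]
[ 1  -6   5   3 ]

0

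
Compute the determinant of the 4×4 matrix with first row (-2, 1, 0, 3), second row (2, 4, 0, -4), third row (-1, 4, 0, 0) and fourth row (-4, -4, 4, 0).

-32

Expand along column 3 (it has 3 zeros):
  − (4) · M_43   where M_43 = det([-2 1 3; 2 4 -4; -1 4 0]) = 8
det = (-1)·(4)·(8) = -32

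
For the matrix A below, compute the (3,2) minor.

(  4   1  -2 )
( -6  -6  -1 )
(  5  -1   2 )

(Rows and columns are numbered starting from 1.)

-16

Delete row 3 and column 2; the remaining 2×2 submatrix is [4 -2; -6 -1].
Its determinant is 4·(-1) − (-2)·(-6) = -16.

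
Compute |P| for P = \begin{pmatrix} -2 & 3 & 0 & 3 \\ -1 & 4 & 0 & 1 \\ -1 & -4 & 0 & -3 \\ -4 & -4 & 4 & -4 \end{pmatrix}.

Expand along column 3 (it has 3 zeros):
  − (4) · M_43   where M_43 = det([-2 3 3; -1 4 1; -1 -4 -3]) = 28
det = (-1)·(4)·(28) = -112

-112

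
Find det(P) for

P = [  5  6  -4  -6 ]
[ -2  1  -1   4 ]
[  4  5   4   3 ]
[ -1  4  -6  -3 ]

-461

Expand along row 1:
  + (5) · M_11   where M_11 = det([1 -1 4; 5 4 3; 4 -6 -3]) = -205
  − (6) · M_12   where M_12 = det([-2 -1 4; 4 4 3; -1 -6 -3]) = -101
  + (-4) · M_13   where M_13 = det([-2 1 4; 4 5 3; -1 4 -3]) = 147
  − (-6) · M_14   where M_14 = det([-2 1 -1; 4 5 4; -1 4 -6]) = 91
det = (+1)·(5)·(-205) + (-1)·(6)·(-101) + (+1)·(-4)·(147) + (-1)·(-6)·(91) = -461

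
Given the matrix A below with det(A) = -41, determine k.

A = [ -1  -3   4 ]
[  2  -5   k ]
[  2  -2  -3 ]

4

Expanding along the column containing k, det(A) is linear in k: det(A) = (-8)·k + (-9).
Set (-8)·k + (-9) = -41  ⇒  (-8)·k = -32  ⇒  k = 4.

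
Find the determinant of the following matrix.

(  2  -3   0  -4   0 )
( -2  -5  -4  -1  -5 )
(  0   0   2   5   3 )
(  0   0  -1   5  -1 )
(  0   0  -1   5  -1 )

0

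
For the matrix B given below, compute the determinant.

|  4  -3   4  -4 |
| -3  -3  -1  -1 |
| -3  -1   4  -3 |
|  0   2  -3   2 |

The determinant is 108.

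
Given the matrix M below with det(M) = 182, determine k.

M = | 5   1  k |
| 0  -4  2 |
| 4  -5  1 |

k = 9

Expanding along the row containing k, det(M) is linear in k: det(M) = (16)·k + (38).
Set (16)·k + (38) = 182  ⇒  (16)·k = 144  ⇒  k = 9.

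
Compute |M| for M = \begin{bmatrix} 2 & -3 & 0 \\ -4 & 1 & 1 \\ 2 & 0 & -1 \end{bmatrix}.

4

Expand along column 2:
  − (-3) · |-4 1; 2 -1| = −(-3)·(4 − 2) = 6
  + 1 · |2 0; 2 -1| = 1·(-2 − 0) = -2
Sum: (6) + (-2) = 4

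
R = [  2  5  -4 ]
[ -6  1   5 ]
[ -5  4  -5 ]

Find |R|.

|R| = -249

Expand along column 1:
  + 2 · |1 5; 4 -5| = 2·(-5 − 20) = -50
  − (-6) · |5 -4; 4 -5| = −(-6)·(-25 − (-16)) = -54
  + (-5) · |5 -4; 1 5| = (-5)·(25 − (-4)) = -145
Sum: (-50) + (-54) + (-145) = -249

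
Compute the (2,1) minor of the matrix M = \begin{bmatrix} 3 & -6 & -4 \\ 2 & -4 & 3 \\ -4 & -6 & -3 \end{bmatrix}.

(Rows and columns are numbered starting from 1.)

The minor is -6.

Delete row 2 and column 1; the remaining 2×2 submatrix is [-6 -4; -6 -3].
Its determinant is (-6)·(-3) − (-4)·(-6) = -6.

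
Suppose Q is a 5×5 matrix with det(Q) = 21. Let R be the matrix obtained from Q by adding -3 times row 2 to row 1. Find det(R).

The determinant is 21.

Adding a multiple of one row to another leaves the determinant unchanged.
det(R) = (1)·(21) = 21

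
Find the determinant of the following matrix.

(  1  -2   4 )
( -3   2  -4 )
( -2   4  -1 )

Expand along row 1:
  + 1 · |2 -4; 4 -1| = 1·(-2 − (-16)) = 14
  − (-2) · |-3 -4; -2 -1| = −(-2)·(3 − 8) = -10
  + 4 · |-3 2; -2 4| = 4·(-12 − (-4)) = -32
Sum: (14) + (-10) + (-32) = -28

-28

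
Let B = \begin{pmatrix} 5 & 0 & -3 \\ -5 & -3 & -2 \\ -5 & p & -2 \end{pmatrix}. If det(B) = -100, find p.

-7

Expanding along the column containing p, det(B) is linear in p: det(B) = (25)·p + (75).
Set (25)·p + (75) = -100  ⇒  (25)·p = -175  ⇒  p = -7.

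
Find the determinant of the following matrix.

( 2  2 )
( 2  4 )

4

det = 2·4 − 2·2 = 8 − 4 = 4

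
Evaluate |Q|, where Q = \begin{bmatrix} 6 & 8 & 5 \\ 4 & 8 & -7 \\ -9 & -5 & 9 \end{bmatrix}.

det(Q) = 698

Expand along row 1:
  + 6 · |8 -7; -5 9| = 6·(72 − 35) = 222
  − 8 · |4 -7; -9 9| = −8·(36 − 63) = 216
  + 5 · |4 8; -9 -5| = 5·(-20 − (-72)) = 260
Sum: (222) + (216) + (260) = 698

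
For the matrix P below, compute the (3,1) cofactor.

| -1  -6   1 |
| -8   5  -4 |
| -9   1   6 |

19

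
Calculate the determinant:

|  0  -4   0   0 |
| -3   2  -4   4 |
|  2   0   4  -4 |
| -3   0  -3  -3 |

Expand along row 1 (it has 3 zeros):
  − (-4) · M_12   where M_12 = det([-3 -4 4; 2 4 -4; -3 -3 -3]) = 24
det = (-1)·(-4)·(24) = 96

96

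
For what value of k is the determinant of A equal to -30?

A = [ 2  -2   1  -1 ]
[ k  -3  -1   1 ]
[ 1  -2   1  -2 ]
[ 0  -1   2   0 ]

Expanding along the row containing k, det(A) is linear in k: det(A) = (3)·k + (-24).
Set (3)·k + (-24) = -30  ⇒  (3)·k = -6  ⇒  k = -2.

k = -2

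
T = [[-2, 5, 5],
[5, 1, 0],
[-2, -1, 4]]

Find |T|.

det(T) = -123

Expand along row 2:
  − 5 · |5 5; -1 4| = −5·(20 − (-5)) = -125
  + 1 · |-2 5; -2 4| = 1·(-8 − (-10)) = 2
Sum: (-125) + (2) = -123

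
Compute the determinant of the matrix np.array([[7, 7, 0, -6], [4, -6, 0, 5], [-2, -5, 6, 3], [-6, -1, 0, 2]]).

The determinant is -450.

Expand along column 3 (it has 3 zeros):
  + (6) · M_33   where M_33 = det([7 7 -6; 4 -6 5; -6 -1 2]) = -75
det = (+1)·(6)·(-75) = -450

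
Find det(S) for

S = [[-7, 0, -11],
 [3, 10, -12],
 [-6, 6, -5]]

Expand along column 2:
  + 10 · |-7 -11; -6 -5| = 10·(35 − 66) = -310
  − 6 · |-7 -11; 3 -12| = −6·(84 − (-33)) = -702
Sum: (-310) + (-702) = -1012

det(S) = -1012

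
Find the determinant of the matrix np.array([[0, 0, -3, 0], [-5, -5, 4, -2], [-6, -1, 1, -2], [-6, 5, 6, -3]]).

Expand along row 1 (it has 3 zeros):
  + (-3) · M_13   where M_13 = det([-5 -5 -2; -6 -1 -2; -6 5 -3]) = 37
det = (+1)·(-3)·(37) = -111

-111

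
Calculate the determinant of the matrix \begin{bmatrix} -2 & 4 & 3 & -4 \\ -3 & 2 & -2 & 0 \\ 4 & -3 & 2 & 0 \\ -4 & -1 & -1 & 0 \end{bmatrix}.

The determinant is 36.

Expand along column 4 (it has 3 zeros):
  − (-4) · M_14   where M_14 = det([-3 2 -2; 4 -3 2; -4 -1 -1]) = 9
det = (-1)·(-4)·(9) = 36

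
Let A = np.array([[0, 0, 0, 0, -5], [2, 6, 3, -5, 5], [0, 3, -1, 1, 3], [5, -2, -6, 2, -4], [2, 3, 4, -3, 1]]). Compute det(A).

|A| = 1725

Expand along row 1 (it has 4 zeros):
  + (-5) · M_15   where M_15 = det([2 6 3 -5; 0 3 -1 1; 5 -2 -6 2; 2 3 4 -3]) = -345
det = (+1)·(-5)·(-345) = 1725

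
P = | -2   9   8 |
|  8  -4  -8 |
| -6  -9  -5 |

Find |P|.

Expand along row 1:
  + (-2) · |-4 -8; -9 -5| = (-2)·(20 − 72) = 104
  − 9 · |8 -8; -6 -5| = −9·(-40 − 48) = 792
  + 8 · |8 -4; -6 -9| = 8·(-72 − 24) = -768
Sum: (104) + (792) + (-768) = 128

The determinant is 128.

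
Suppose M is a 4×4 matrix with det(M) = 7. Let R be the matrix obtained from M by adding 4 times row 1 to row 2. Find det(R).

Adding a multiple of one row to another leaves the determinant unchanged.
det(R) = (1)·(7) = 7

det(R) = 7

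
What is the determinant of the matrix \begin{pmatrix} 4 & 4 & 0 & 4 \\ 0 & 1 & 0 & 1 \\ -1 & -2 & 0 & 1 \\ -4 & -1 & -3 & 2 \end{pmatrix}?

Expand along column 3 (it has 3 zeros):
  − (-3) · M_43   where M_43 = det([4 4 4; 0 1 1; -1 -2 1]) = 12
det = (-1)·(-3)·(12) = 36

36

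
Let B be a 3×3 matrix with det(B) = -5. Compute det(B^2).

The determinant is 25.

det(B^2) = (det B)^2 = (-5)^2 = 25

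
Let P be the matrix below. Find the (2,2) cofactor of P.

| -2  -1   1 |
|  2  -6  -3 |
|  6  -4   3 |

-12

Delete row 2 and column 2; the remaining 2×2 submatrix is [-2 1; 6 3].
Its determinant is (-2)·3 − 1·6 = -12.
The cofactor carries sign (−1)^(2+2) = +1, so C_{2,2} = +(-12) = -12.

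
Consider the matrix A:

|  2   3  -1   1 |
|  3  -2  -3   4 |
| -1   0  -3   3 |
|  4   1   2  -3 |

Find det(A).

Expand along row 3 (it has 1 zero):
  + (-1) · M_31   where M_31 = det([3 -1 1; -2 -3 4; 1 2 -3]) = 4
  + (-3) · M_33   where M_33 = det([2 3 1; 3 -2 4; 4 1 -3]) = 90
  − (3) · M_34   where M_34 = det([2 3 -1; 3 -2 -3; 4 1 2]) = -67
det = (+1)·(-1)·(4) + (+1)·(-3)·(90) + (-1)·(3)·(-67) = -73

-73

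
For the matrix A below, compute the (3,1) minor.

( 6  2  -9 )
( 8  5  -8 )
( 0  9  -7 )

29

Delete row 3 and column 1; the remaining 2×2 submatrix is [2 -9; 5 -8].
Its determinant is 2·(-8) − (-9)·5 = 29.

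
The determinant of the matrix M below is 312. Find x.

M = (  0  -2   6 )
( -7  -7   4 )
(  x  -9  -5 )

Expanding along the column containing x, det(M) is linear in x: det(M) = (34)·x + (448).
Set (34)·x + (448) = 312  ⇒  (34)·x = -136  ⇒  x = -4.

-4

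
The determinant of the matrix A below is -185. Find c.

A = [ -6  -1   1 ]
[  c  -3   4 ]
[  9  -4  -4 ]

Expanding along the row containing c, det(A) is linear in c: det(A) = (-8)·c + (-177).
Set (-8)·c + (-177) = -185  ⇒  (-8)·c = -8  ⇒  c = 1.

c = 1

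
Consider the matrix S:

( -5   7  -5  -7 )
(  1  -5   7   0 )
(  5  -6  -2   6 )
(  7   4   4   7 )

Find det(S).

1284

Expand along row 2 (it has 1 zero):
  − (1) · M_21   where M_21 = det([7 -5 -7; -6 -2 6; 4 4 7]) = -484
  + (-5) · M_22   where M_22 = det([-5 -5 -7; 5 -2 6; 7 4 7]) = -83
  − (7) · M_23   where M_23 = det([-5 7 -7; 5 -6 6; 7 4 7]) = -55
det = (-1)·(1)·(-484) + (+1)·(-5)·(-83) + (-1)·(7)·(-55) = 1284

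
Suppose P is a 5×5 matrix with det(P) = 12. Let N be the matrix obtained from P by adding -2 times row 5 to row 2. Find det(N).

|N| = 12

Adding a multiple of one row to another leaves the determinant unchanged.
det(N) = (1)·(12) = 12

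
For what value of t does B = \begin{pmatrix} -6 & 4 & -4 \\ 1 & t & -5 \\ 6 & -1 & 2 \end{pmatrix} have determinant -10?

t = 7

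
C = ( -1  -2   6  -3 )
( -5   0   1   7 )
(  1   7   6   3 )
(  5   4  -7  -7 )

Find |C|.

The determinant is 1716.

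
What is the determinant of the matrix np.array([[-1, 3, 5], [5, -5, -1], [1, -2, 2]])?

-46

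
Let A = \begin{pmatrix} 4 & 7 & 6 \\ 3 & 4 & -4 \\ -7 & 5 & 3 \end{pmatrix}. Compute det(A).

Expand along column 1:
  + 4 · |4 -4; 5 3| = 4·(12 − (-20)) = 128
  − 3 · |7 6; 5 3| = −3·(21 − 30) = 27
  + (-7) · |7 6; 4 -4| = (-7)·(-28 − 24) = 364
Sum: (128) + (27) + (364) = 519

|A| = 519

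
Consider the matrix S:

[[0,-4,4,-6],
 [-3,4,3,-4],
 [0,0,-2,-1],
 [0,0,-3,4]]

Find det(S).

S is block upper-triangular with a 2×2 block and a 2×2 block on the diagonal, so its determinant equals the product of the determinants of the diagonal blocks.
det of the 2×2 block = -12
det of the 2×2 block = -11
det = (-12)·(-11) = 132

det(S) = 132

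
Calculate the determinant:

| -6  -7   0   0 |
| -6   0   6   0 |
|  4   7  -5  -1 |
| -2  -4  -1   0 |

-18

Expand along column 4 (it has 3 zeros):
  − (-1) · M_34   where M_34 = det([-6 -7 0; -6 0 6; -2 -4 -1]) = -18
det = (-1)·(-1)·(-18) = -18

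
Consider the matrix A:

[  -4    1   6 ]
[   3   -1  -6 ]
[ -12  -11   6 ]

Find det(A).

|A| = 72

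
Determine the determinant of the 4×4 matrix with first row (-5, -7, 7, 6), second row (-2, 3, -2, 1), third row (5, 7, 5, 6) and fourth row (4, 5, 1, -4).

1896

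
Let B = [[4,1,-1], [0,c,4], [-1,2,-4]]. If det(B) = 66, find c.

-6

Expanding along the column containing c, det(B) is linear in c: det(B) = (-17)·c + (-36).
Set (-17)·c + (-36) = 66  ⇒  (-17)·c = 102  ⇒  c = -6.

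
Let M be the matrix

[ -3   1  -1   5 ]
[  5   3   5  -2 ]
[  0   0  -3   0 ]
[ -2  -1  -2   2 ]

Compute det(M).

39

Expand along row 3 (it has 3 zeros):
  + (-3) · M_33   where M_33 = det([-3 1 5; 5 3 -2; -2 -1 2]) = -13
det = (+1)·(-3)·(-13) = 39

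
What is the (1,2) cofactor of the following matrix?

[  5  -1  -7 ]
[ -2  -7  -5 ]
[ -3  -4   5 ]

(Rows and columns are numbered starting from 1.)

25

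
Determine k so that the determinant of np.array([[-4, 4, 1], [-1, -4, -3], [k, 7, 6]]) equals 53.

Expanding along the column containing k, det(B) is linear in k: det(B) = (-8)·k + (29).
Set (-8)·k + (29) = 53  ⇒  (-8)·k = 24  ⇒  k = -3.

k = -3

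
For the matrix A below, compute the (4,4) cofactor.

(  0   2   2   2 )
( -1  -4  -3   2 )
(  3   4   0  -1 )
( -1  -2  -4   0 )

-2

Delete row 4 and column 4; the remaining 3×3 submatrix is [0 2 2; -1 -4 -3; 3 4 0].
Its determinant is -2.
The cofactor carries sign (−1)^(4+4) = +1, so C_{4,4} = +(-2) = -2.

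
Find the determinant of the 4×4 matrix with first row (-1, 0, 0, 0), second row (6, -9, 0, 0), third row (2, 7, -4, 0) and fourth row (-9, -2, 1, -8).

288

The matrix is lower triangular, so the determinant is the product of the diagonal entries:
det = (-1) · (-9) · (-4) · (-8) = 288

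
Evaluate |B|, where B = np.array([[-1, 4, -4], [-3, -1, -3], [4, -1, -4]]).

-125

Expand along column 1:
  + (-1) · |-1 -3; -1 -4| = (-1)·(4 − 3) = -1
  − (-3) · |4 -4; -1 -4| = −(-3)·(-16 − 4) = -60
  + 4 · |4 -4; -1 -3| = 4·(-12 − 4) = -64
Sum: (-1) + (-60) + (-64) = -125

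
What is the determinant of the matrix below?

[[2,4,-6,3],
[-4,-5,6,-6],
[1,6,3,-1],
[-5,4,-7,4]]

Expand along row 1:
  + (2) · M_11   where M_11 = det([-5 6 -6; 6 3 -1; 4 -7 4]) = 131
  − (4) · M_12   where M_12 = det([-4 6 -6; 1 3 -1; -5 -7 4]) = -62
  + (-6) · M_13   where M_13 = det([-4 -5 -6; 1 6 -1; -5 4 4]) = -321
  − (3) · M_14   where M_14 = det([-4 -5 6; 1 6 3; -5 4 -7]) = 460
det = (+1)·(2)·(131) + (-1)·(4)·(-62) + (+1)·(-6)·(-321) + (-1)·(3)·(460) = 1056

1056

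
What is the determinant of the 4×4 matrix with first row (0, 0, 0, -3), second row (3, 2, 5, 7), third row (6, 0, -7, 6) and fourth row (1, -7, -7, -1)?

Expand along row 1 (it has 3 zeros):
  − (-3) · M_14   where M_14 = det([3 2 5; 6 0 -7; 1 -7 -7]) = -287
det = (-1)·(-3)·(-287) = -861

-861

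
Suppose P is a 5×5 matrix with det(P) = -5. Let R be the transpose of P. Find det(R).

det(Pᵀ) = det(P).
det(R) = (1)·(-5) = -5

-5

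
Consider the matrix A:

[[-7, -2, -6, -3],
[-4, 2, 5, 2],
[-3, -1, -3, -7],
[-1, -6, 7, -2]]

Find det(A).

det(A) = -2823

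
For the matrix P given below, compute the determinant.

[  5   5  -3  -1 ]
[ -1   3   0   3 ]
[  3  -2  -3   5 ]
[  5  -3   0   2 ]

Expand along column 3 (it has 2 zeros):
  + (-3) · M_13   where M_13 = det([-1 3 3; 3 -2 5; 5 -3 2]) = 49
  + (-3) · M_33   where M_33 = det([5 5 -1; -1 3 3; 5 -3 2]) = 172
det = (+1)·(-3)·(49) + (+1)·(-3)·(172) = -663

det(P) = -663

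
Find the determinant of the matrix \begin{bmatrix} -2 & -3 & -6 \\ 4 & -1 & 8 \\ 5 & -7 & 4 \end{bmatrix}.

-38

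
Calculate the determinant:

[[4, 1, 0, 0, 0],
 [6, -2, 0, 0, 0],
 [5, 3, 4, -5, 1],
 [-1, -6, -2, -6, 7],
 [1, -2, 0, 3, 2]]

The matrix is block lower-triangular with a 2×2 block and a 3×3 block on the diagonal, so its determinant equals the product of the determinants of the diagonal blocks.
det of the 2×2 block = -14
det of the 3×3 block = -158
det = (-14)·(-158) = 2212

The determinant is 2212.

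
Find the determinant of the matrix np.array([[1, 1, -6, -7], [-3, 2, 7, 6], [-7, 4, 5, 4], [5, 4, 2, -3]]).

-68

Expand along row 1:
  + (1) · M_11   where M_11 = det([2 7 6; 4 5 4; 4 2 -3]) = 78
  − (1) · M_12   where M_12 = det([-3 7 6; -7 5 4; 5 2 -3]) = -172
  + (-6) · M_13   where M_13 = det([-3 2 6; -7 4 4; 5 4 -3]) = -206
  − (-7) · M_14   where M_14 = det([-3 2 7; -7 4 5; 5 4 2]) = -222
det = (+1)·(1)·(78) + (-1)·(1)·(-172) + (+1)·(-6)·(-206) + (-1)·(-7)·(-222) = -68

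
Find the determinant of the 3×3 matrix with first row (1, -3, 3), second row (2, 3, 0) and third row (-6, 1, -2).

The determinant is 42.

Expand along row 2:
  − 2 · |-3 3; 1 -2| = −2·(6 − 3) = -6
  + 3 · |1 3; -6 -2| = 3·(-2 − (-18)) = 48
Sum: (-6) + (48) = 42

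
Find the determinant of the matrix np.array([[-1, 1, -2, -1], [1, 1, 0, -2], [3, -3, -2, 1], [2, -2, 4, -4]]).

Expand along row 2 (it has 1 zero):
  − (1) · M_21   where M_21 = det([1 -2 -1; -3 -2 1; -2 4 -4]) = 48
  + (1) · M_22   where M_22 = det([-1 -2 -1; 3 -2 1; 2 4 -4]) = -48
  + (-2) · M_24   where M_24 = det([-1 1 -2; 3 -3 -2; 2 -2 4]) = 0
det = (-1)·(1)·(48) + (+1)·(1)·(-48) + (+1)·(-2)·(0) = -96

-96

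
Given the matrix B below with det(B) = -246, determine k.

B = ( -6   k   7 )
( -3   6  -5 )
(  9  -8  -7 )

k = 8

Expanding along the column containing k, det(B) is linear in k: det(B) = (-66)·k + (282).
Set (-66)·k + (282) = -246  ⇒  (-66)·k = -528  ⇒  k = 8.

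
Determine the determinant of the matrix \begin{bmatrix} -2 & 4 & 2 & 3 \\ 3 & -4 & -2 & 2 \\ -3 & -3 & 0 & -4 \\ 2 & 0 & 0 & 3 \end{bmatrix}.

Expand along row 4 (it has 2 zeros):
  − (2) · M_41   where M_41 = det([4 2 3; -4 -2 2; -3 0 -4]) = -30
  + (3) · M_44   where M_44 = det([-2 4 2; 3 -4 -2; -3 -3 0]) = -6
det = (-1)·(2)·(-30) + (+1)·(3)·(-6) = 42

42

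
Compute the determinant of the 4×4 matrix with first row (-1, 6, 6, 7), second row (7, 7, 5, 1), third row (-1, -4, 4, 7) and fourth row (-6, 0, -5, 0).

Expand along row 4 (it has 2 zeros):
  − (-6) · M_41   where M_41 = det([6 6 7; 7 5 1; -4 4 7]) = 204
  − (-5) · M_43   where M_43 = det([-1 6 7; 7 7 1; -1 -4 7]) = -500
det = (-1)·(-6)·(204) + (-1)·(-5)·(-500) = -1276

-1276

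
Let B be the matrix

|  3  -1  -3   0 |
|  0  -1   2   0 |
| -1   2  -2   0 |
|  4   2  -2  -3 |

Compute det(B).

Expand along column 4 (it has 3 zeros):
  + (-3) · M_44   where M_44 = det([3 -1 -3; 0 -1 2; -1 2 -2]) = -1
det = (+1)·(-3)·(-1) = 3

det(B) = 3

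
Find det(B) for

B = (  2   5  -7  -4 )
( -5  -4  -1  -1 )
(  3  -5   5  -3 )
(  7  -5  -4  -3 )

Expand along row 1:
  + (2) · M_11   where M_11 = det([-4 -1 -1; -5 5 -3; -5 -4 -3]) = 63
  − (5) · M_12   where M_12 = det([-5 -1 -1; 3 5 -3; 7 -4 -3]) = 194
  + (-7) · M_13   where M_13 = det([-5 -4 -1; 3 -5 -3; 7 -5 -3]) = 28
  − (-4) · M_14   where M_14 = det([-5 -4 -1; 3 -5 5; 7 -5 -4]) = -433
det = (+1)·(2)·(63) + (-1)·(5)·(194) + (+1)·(-7)·(28) + (-1)·(-4)·(-433) = -2772

|B| = -2772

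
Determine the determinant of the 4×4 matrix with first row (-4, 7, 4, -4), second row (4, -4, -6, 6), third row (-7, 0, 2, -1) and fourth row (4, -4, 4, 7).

Expand along row 3 (it has 1 zero):
  + (-7) · M_31   where M_31 = det([7 4 -4; -4 -6 6; -4 4 7]) = -286
  + (2) · M_33   where M_33 = det([-4 7 -4; 4 -4 6; 4 -4 7]) = -12
  − (-1) · M_34   where M_34 = det([-4 7 4; 4 -4 -6; 4 -4 4]) = -120
det = (+1)·(-7)·(-286) + (+1)·(2)·(-12) + (-1)·(-1)·(-120) = 1858

1858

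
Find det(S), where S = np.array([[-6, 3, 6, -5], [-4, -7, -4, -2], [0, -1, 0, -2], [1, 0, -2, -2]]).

-300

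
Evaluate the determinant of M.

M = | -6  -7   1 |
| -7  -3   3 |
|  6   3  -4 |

Expand along row 1:
  + (-6) · |-3 3; 3 -4| = (-6)·(12 − 9) = -18
  − (-7) · |-7 3; 6 -4| = −(-7)·(28 − 18) = 70
  + 1 · |-7 -3; 6 3| = 1·(-21 − (-18)) = -3
Sum: (-18) + (70) + (-3) = 49

|M| = 49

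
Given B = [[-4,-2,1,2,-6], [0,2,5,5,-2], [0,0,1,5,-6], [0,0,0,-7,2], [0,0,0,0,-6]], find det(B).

B is upper triangular, so det(B) is the product of the diagonal entries:
det = (-4) · (2) · (1) · (-7) · (-6) = -336

The determinant is -336.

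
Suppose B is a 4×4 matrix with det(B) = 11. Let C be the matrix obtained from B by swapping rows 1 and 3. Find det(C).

det(C) = -11

Swapping two rows multiplies the determinant by −1.
det(C) = (-1)·(11) = -11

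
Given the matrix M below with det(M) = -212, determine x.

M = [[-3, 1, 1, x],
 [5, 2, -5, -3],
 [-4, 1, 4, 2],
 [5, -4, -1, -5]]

7

Expanding along the column containing x, det(M) is linear in x: det(M) = (-52)·x + (152).
Set (-52)·x + (152) = -212  ⇒  (-52)·x = -364  ⇒  x = 7.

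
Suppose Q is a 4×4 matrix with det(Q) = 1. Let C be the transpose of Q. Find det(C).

det(C) = 1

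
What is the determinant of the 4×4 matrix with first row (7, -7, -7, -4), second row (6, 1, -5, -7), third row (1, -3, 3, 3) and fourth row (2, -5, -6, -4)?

Expand along row 1:
  + (7) · M_11   where M_11 = det([1 -5 -7; -3 3 3; -5 -6 -4]) = -90
  − (-7) · M_12   where M_12 = det([6 -5 -7; 1 3 3; 2 -6 -4]) = 70
  + (-7) · M_13   where M_13 = det([6 1 -7; 1 -3 3; 2 -5 -4]) = 165
  − (-4) · M_14   where M_14 = det([6 1 -5; 1 -3 3; 2 -5 -6]) = 205
det = (+1)·(7)·(-90) + (-1)·(-7)·(70) + (+1)·(-7)·(165) + (-1)·(-4)·(205) = -475

-475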